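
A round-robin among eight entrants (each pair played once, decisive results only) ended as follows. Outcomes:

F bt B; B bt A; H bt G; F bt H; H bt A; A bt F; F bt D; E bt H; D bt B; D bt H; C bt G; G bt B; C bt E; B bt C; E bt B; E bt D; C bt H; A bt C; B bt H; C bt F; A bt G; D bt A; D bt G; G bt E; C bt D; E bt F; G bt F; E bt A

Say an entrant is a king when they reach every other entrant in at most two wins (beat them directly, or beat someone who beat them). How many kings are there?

A reaches everyone (king).
B reaches everyone (king).
C reaches everyone (king).
D reaches everyone (king).
E reaches everyone (king).
F cannot reach E in two steps.
G reaches everyone (king).
H cannot reach D in two steps.
Kings: A, B, C, D, E, G — 6.

6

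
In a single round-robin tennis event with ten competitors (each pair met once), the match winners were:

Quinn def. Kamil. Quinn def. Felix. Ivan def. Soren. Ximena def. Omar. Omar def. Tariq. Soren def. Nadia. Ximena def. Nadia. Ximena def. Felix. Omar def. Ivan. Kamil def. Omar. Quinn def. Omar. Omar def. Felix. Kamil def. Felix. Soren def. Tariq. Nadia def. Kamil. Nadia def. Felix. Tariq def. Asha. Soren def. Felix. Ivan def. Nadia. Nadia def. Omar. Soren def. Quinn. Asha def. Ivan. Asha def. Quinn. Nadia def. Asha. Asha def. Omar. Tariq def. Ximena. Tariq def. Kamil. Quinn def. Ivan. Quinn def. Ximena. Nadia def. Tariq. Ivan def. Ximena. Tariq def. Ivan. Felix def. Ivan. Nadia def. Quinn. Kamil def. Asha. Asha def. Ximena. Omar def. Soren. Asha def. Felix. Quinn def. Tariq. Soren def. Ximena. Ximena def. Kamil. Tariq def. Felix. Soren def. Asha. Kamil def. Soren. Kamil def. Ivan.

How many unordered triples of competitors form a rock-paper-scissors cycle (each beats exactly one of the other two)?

Win totals: Omar 4, Felix 1, Tariq 5, Asha 5, Ximena 4, Quinn 6, Soren 6, Ivan 3, Kamil 5, Nadia 6.
A competitor with w wins dominates both others in C(w,2) triples; summing gives 6 + 0 + 10 + 10 + 6 + 15 + 15 + 3 + 10 + 15 = 90 transitive triples.
Total triples C(10,3) = 120, so cyclic triples = 120 − 90 = 30.

30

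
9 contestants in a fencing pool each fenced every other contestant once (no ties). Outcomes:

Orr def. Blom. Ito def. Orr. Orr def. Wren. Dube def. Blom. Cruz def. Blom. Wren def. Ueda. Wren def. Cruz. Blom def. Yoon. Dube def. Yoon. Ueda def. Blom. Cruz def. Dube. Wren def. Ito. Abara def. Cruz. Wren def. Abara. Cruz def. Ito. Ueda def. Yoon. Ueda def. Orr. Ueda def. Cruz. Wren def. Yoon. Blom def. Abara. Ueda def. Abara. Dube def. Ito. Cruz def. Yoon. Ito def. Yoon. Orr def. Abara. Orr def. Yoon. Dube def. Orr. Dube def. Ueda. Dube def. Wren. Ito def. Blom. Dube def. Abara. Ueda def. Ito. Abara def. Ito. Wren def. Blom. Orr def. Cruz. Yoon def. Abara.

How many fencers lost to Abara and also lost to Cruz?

1

Abara beat: Cruz, Ito.
Cruz beat: Yoon, Blom, Ito, Dube.
Both beat: Ito — 1.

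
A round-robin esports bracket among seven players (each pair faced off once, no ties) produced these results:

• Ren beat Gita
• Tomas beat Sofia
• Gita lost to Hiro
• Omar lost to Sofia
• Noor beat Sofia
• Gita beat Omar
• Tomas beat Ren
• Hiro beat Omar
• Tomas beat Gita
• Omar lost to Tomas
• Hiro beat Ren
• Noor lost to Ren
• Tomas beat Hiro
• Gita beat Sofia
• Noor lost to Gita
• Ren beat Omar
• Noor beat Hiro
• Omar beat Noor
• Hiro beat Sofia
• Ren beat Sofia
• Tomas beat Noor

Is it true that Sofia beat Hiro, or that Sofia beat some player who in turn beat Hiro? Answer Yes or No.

Sofia did not beat Hiro directly.
Sofia beat Omar, but each of them lost to Hiro. No two-step path.

No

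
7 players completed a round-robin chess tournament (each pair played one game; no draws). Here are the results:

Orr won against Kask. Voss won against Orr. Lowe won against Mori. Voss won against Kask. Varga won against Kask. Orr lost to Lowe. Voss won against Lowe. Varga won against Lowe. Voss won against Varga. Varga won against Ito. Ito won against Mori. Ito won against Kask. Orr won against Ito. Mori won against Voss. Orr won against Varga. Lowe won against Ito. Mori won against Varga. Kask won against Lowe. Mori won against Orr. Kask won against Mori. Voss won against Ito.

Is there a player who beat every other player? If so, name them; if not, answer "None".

None

Highest win total is Voss with 5 (out of 6 possible).
Voss lost to Mori, so no player went undefeated.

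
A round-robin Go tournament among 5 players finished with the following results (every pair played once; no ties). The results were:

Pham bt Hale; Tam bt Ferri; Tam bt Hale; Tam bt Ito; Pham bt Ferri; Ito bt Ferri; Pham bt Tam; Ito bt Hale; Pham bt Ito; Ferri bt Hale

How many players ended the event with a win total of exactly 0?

1

Win totals: Ferri 1, Hale 0, Ito 2, Tam 3, Pham 4.
Exactly 0: Hale — 1 player.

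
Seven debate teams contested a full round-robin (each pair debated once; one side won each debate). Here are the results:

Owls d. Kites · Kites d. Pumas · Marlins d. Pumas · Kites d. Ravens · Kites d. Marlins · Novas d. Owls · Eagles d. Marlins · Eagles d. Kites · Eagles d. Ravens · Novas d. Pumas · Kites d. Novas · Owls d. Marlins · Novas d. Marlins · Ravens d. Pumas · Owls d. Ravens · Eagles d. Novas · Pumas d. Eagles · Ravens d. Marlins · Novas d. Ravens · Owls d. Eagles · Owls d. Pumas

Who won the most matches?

Win totals: Ravens 2, Kites 4, Novas 4, Marlins 1, Eagles 4, Pumas 1, Owls 5.
Owls leads with 5 wins (next highest: 4).

Owls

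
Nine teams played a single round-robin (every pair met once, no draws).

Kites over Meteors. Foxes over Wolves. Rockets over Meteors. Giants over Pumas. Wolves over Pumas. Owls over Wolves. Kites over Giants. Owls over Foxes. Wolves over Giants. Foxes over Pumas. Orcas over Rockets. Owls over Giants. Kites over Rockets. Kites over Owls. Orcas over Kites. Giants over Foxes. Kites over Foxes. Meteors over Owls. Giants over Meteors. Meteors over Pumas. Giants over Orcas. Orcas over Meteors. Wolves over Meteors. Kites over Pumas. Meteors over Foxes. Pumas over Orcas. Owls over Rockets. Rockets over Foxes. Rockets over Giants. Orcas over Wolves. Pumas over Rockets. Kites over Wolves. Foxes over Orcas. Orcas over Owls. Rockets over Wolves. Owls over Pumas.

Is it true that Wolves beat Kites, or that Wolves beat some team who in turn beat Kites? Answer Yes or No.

No

Wolves did not beat Kites directly.
Wolves beat Pumas, Giants, Meteors, but each of them lost to Kites. No two-step path.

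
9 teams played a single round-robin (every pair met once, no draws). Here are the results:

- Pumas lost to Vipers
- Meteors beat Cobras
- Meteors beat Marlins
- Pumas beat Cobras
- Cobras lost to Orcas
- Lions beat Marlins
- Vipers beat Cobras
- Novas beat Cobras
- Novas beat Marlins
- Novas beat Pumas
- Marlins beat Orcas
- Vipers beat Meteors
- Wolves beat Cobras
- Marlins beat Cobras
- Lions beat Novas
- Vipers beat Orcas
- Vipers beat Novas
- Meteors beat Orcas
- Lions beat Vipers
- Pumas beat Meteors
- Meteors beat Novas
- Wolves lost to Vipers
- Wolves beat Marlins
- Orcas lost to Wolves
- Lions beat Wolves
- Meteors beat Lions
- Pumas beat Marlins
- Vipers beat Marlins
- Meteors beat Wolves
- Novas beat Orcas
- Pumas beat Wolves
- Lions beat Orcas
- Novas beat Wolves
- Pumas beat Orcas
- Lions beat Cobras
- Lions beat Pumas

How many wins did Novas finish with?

5

Novas' results: beat Wolves, Orcas, Pumas, Marlins, Cobras; lost to Vipers, Meteors, Lions.
That is 5 wins.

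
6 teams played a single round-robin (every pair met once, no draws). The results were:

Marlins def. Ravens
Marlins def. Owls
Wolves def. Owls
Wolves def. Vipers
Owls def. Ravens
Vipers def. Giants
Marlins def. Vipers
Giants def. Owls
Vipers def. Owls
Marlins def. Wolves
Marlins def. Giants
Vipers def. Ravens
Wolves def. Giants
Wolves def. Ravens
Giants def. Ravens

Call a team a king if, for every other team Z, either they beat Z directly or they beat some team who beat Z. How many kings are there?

1

Ravens cannot reach Owls, Giants, Marlins, Wolves, Vipers in two steps.
Owls cannot reach Giants, Marlins, Wolves, Vipers in two steps.
Giants cannot reach Marlins, Wolves, Vipers in two steps.
Marlins reaches everyone (king).
Wolves cannot reach Marlins in two steps.
Vipers cannot reach Marlins, Wolves in two steps.
Kings: Marlins — 1.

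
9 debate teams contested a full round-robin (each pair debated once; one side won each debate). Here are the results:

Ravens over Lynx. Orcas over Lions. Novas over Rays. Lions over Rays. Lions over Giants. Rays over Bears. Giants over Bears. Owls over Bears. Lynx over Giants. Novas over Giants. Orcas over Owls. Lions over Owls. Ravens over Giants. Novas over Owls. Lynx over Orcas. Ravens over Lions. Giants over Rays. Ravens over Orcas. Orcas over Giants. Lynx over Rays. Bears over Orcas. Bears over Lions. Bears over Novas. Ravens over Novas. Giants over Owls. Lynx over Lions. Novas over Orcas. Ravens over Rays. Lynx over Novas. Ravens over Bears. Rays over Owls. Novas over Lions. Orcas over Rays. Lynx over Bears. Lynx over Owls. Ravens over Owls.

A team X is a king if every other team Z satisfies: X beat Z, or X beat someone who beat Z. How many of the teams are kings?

1

Orcas cannot reach Lynx, Novas, Ravens in two steps.
Owls cannot reach Lynx, Giants, Rays, Ravens in two steps.
Lynx cannot reach Ravens in two steps.
Giants cannot reach Lynx, Ravens in two steps.
Novas cannot reach Lynx, Ravens in two steps.
Rays cannot reach Lynx, Giants, Ravens in two steps.
Lions cannot reach Orcas, Lynx, Novas, Ravens in two steps.
Bears cannot reach Lynx, Ravens in two steps.
Ravens reaches everyone (king).
Kings: Ravens — 1.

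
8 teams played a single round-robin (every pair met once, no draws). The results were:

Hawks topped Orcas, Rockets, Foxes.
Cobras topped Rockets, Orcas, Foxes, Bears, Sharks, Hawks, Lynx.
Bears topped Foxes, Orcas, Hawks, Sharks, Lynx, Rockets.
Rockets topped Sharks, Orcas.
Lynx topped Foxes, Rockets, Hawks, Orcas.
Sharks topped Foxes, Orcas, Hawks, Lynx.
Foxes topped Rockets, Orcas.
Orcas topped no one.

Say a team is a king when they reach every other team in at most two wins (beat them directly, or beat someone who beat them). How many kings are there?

1

Sharks cannot reach Cobras, Bears in two steps.
Lynx cannot reach Cobras, Bears in two steps.
Cobras reaches everyone (king).
Rockets cannot reach Cobras, Bears in two steps.
Bears cannot reach Cobras in two steps.
Orcas cannot reach Sharks, Lynx, Cobras, Rockets, Bears, Hawks, Foxes in two steps.
Hawks cannot reach Lynx, Cobras, Bears in two steps.
Foxes cannot reach Lynx, Cobras, Bears, Hawks in two steps.
Kings: Cobras — 1.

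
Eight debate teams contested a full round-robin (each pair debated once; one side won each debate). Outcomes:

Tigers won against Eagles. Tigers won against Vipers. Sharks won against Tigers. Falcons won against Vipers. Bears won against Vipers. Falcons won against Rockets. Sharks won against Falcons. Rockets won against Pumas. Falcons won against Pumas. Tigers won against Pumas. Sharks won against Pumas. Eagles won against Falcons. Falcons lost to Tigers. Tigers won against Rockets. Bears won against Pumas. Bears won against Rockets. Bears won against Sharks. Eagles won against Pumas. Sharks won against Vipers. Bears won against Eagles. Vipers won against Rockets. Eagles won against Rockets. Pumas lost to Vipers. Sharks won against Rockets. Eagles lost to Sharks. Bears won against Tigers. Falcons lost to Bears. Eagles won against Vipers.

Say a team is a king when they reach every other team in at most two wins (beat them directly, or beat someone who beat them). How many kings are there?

Vipers cannot reach Eagles, Bears, Falcons, Sharks, Tigers in two steps.
Eagles cannot reach Bears, Sharks, Tigers in two steps.
Bears reaches everyone (king).
Falcons cannot reach Eagles, Bears, Sharks, Tigers in two steps.
Sharks cannot reach Bears in two steps.
Pumas cannot reach Vipers, Eagles, Bears, Falcons, Sharks, Tigers, Rockets in two steps.
Tigers cannot reach Bears, Sharks in two steps.
Rockets cannot reach Vipers, Eagles, Bears, Falcons, Sharks, Tigers in two steps.
Kings: Bears — 1.

1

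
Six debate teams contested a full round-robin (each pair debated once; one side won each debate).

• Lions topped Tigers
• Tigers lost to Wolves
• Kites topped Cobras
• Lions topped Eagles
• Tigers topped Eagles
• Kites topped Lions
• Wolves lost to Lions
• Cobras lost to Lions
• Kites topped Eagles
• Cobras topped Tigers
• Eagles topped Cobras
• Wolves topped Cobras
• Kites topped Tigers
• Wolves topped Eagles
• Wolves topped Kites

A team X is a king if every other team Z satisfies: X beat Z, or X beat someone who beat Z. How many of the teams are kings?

Kites reaches everyone (king).
Cobras cannot reach Kites, Wolves, Lions in two steps.
Tigers cannot reach Kites, Wolves, Lions in two steps.
Wolves reaches everyone (king).
Lions reaches everyone (king).
Eagles cannot reach Kites, Wolves, Lions in two steps.
Kings: Kites, Wolves, Lions — 3.

3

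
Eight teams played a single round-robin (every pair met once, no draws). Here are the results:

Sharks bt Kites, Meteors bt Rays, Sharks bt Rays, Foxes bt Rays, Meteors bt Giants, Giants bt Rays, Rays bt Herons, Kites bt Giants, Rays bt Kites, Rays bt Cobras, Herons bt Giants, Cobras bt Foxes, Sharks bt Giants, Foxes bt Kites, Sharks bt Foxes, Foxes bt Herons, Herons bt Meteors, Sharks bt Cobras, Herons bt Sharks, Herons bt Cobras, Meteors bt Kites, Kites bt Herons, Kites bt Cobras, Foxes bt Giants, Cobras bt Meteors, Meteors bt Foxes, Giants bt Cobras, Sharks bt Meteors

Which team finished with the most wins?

Sharks

Win totals: Rays 3, Giants 2, Foxes 4, Sharks 6, Meteors 4, Kites 3, Herons 4, Cobras 2.
Sharks leads with 6 wins (next highest: 4).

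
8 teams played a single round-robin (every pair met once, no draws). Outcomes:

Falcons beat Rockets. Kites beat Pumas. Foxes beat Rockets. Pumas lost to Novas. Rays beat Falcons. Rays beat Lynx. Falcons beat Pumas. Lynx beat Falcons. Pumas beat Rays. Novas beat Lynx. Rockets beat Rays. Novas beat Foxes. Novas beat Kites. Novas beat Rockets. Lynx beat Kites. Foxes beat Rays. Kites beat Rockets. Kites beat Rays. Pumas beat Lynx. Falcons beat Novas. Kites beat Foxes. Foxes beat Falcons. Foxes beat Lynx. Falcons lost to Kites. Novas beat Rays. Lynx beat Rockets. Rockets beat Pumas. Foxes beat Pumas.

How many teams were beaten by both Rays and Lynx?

1

Rays beat: Falcons, Lynx.
Lynx beat: Falcons, Rockets, Kites.
Both beat: Falcons — 1.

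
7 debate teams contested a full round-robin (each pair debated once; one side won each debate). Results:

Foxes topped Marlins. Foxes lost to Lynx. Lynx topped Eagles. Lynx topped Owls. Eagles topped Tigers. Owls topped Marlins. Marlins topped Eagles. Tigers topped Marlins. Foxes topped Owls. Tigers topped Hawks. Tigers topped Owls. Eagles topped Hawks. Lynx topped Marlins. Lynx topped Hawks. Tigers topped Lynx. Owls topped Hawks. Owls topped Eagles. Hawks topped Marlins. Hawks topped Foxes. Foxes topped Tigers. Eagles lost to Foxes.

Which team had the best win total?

Lynx

Win totals: Marlins 1, Foxes 4, Lynx 5, Tigers 4, Owls 3, Hawks 2, Eagles 2.
Lynx leads with 5 wins (next highest: 4).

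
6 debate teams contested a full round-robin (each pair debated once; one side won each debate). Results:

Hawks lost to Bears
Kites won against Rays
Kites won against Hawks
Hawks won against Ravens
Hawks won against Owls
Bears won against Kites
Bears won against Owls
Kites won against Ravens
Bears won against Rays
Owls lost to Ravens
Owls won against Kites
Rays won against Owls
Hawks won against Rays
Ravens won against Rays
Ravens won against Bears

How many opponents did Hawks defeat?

Hawks' results: beat Ravens, Owls, Rays; lost to Bears, Kites.
That is 3 wins.

3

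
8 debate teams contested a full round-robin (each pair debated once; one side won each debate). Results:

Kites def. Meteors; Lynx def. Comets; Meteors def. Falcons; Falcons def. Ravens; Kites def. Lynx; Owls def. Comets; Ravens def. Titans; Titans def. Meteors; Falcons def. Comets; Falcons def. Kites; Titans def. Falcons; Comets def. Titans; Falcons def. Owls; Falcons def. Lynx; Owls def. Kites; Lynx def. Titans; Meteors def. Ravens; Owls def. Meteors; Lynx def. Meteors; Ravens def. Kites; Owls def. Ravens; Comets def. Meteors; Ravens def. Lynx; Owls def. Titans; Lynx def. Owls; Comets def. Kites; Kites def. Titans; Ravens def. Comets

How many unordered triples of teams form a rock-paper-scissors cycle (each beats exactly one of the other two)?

16

Win totals: Owls 5, Titans 2, Meteors 2, Kites 3, Lynx 4, Comets 3, Falcons 5, Ravens 4.
A team with w wins dominates both others in C(w,2) triples; summing gives 10 + 1 + 1 + 3 + 6 + 3 + 10 + 6 = 40 transitive triples.
Total triples C(8,3) = 56, so cyclic triples = 56 − 40 = 16.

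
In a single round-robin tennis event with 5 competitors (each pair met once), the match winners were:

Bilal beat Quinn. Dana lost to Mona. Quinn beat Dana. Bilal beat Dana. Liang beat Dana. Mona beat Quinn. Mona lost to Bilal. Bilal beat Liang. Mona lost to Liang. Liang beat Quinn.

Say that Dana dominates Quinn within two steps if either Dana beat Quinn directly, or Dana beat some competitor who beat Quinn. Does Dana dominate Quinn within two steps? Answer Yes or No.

Dana did not beat Quinn directly.
Dana beat no one, so there is no intermediate competitor.

No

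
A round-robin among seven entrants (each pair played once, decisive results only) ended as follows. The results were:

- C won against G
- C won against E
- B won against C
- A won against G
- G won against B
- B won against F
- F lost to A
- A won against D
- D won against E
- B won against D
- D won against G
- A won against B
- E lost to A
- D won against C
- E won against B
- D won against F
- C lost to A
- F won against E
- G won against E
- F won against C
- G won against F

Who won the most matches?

Win totals: A 6, B 3, C 2, D 4, E 1, F 2, G 3.
A leads with 6 wins (next highest: 4).

A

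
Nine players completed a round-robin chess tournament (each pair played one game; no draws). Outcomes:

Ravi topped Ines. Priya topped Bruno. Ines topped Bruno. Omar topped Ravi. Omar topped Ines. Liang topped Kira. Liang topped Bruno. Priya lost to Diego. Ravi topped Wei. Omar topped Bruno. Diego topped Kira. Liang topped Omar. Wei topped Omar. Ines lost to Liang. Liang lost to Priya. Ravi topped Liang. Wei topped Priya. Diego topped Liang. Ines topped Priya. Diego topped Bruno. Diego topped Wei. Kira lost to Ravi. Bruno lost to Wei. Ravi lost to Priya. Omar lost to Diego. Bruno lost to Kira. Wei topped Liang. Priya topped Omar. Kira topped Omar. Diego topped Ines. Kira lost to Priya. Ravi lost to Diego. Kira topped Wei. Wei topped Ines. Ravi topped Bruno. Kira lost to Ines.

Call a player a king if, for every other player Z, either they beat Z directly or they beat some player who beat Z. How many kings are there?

Ines cannot reach Diego in two steps.
Liang cannot reach Diego in two steps.
Bruno cannot reach Ines, Liang, Kira, Priya, Ravi, Diego, Wei, Omar in two steps.
Kira cannot reach Diego in two steps.
Priya cannot reach Diego in two steps.
Ravi cannot reach Diego in two steps.
Diego reaches everyone (king).
Wei cannot reach Diego in two steps.
Omar cannot reach Diego in two steps.
Kings: Diego — 1.

1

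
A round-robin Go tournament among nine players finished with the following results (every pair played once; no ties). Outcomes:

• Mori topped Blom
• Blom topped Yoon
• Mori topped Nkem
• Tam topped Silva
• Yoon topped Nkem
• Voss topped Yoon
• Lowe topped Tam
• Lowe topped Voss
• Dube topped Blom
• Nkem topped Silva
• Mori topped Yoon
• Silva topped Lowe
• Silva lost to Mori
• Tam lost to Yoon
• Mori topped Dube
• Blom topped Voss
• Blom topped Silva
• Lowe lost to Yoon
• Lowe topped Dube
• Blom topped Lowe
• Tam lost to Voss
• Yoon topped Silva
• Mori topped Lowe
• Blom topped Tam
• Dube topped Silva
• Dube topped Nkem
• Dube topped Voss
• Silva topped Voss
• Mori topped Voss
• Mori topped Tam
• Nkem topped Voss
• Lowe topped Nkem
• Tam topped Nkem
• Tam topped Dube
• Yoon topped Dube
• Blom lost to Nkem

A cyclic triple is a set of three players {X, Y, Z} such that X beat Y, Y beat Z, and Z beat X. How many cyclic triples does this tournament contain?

16

Win totals: Voss 2, Tam 3, Nkem 3, Mori 8, Silva 2, Blom 5, Yoon 5, Dube 4, Lowe 4.
A player with w wins dominates both others in C(w,2) triples; summing gives 1 + 3 + 3 + 28 + 1 + 10 + 10 + 6 + 6 = 68 transitive triples.
Total triples C(9,3) = 84, so cyclic triples = 84 − 68 = 16.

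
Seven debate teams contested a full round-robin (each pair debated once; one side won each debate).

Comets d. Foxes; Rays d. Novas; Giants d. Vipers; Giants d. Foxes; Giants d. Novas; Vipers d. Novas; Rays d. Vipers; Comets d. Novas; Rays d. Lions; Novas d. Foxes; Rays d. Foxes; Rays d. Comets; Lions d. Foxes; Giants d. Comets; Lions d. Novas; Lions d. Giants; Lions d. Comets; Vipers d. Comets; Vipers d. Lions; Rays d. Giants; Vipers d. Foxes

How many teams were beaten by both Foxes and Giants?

0

Foxes beat: no one.
Giants beat: Comets, Novas, Foxes, Vipers.
No one was beaten by both.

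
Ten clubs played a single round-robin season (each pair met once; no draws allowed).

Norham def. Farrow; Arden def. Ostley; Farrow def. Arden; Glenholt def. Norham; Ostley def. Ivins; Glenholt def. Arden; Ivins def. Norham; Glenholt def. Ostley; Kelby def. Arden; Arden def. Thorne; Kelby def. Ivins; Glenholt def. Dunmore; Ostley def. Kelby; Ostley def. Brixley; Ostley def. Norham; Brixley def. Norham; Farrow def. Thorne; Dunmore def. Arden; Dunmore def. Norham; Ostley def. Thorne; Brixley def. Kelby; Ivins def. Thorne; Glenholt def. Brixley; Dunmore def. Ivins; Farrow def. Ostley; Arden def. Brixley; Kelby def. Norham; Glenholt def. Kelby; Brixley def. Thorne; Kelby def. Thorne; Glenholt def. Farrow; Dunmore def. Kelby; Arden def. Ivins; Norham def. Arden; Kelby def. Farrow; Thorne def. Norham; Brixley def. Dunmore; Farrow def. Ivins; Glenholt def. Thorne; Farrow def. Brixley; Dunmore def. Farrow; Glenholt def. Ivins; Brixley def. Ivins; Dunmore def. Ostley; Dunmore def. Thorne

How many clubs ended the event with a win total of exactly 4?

1

Win totals: Arden 4, Norham 2, Ostley 5, Kelby 5, Ivins 2, Thorne 1, Dunmore 7, Brixley 5, Farrow 5, Glenholt 9.
Exactly 4: Arden — 1 club.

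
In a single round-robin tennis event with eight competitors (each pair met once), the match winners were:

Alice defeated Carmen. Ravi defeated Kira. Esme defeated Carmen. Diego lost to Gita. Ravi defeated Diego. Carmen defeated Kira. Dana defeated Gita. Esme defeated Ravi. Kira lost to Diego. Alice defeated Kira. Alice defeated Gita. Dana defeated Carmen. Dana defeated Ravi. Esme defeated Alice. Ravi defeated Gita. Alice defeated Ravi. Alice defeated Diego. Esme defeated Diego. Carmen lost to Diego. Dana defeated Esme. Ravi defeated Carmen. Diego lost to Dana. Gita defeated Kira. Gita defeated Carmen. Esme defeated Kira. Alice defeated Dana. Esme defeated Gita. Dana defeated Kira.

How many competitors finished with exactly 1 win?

1

Win totals: Dana 6, Esme 6, Ravi 4, Kira 0, Alice 6, Diego 2, Carmen 1, Gita 3.
Exactly 1: Carmen — 1 competitor.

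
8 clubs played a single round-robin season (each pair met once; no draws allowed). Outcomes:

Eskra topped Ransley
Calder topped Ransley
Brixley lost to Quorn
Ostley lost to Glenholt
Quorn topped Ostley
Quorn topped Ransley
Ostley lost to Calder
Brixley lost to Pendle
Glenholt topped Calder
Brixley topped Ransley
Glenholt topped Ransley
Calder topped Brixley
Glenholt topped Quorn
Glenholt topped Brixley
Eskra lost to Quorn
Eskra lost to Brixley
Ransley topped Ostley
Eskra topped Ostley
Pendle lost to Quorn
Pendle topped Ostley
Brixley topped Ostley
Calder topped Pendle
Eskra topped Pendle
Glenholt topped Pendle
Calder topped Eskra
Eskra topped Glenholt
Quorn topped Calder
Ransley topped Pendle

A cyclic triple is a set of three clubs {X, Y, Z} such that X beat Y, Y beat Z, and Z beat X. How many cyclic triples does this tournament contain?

Win totals: Pendle 2, Eskra 4, Brixley 3, Ransley 2, Glenholt 6, Quorn 6, Ostley 0, Calder 5.
A club with w wins dominates both others in C(w,2) triples; summing gives 1 + 6 + 3 + 1 + 15 + 15 + 0 + 10 = 51 transitive triples.
Total triples C(8,3) = 56, so cyclic triples = 56 − 51 = 5.

5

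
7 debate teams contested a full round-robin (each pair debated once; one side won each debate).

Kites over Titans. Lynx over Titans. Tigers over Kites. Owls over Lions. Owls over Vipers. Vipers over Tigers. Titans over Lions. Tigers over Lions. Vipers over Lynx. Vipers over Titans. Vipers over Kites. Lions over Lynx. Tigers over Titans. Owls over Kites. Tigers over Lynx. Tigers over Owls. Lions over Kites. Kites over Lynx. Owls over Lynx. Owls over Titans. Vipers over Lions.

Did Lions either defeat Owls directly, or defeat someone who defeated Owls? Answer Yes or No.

Lions did not beat Owls directly.
Lions beat Lynx, Kites, but each of them lost to Owls. No two-step path.

No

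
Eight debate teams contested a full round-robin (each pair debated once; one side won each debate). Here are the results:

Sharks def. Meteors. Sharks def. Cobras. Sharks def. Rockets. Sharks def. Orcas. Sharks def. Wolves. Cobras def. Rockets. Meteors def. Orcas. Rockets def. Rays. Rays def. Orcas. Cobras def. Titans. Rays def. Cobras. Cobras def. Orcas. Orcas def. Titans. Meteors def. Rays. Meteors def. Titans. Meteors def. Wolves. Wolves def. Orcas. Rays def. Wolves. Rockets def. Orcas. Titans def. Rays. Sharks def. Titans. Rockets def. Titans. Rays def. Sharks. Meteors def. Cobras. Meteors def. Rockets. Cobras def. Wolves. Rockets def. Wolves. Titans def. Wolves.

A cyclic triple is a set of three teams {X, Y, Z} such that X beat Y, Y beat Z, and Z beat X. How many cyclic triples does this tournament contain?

7

Win totals: Titans 2, Rockets 4, Wolves 1, Rays 4, Meteors 6, Orcas 1, Sharks 6, Cobras 4.
A team with w wins dominates both others in C(w,2) triples; summing gives 1 + 6 + 0 + 6 + 15 + 0 + 15 + 6 = 49 transitive triples.
Total triples C(8,3) = 56, so cyclic triples = 56 − 49 = 7.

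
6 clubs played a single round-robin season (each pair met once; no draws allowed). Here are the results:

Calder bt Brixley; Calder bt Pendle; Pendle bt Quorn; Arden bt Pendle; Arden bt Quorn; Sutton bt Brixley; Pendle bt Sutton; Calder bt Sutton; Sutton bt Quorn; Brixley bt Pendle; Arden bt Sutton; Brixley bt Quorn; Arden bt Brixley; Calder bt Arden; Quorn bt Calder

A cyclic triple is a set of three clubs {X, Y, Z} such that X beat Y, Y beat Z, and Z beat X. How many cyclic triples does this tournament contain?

Win totals: Calder 4, Arden 4, Brixley 2, Sutton 2, Pendle 2, Quorn 1.
A club with w wins dominates both others in C(w,2) triples; summing gives 6 + 6 + 1 + 1 + 1 + 0 = 15 transitive triples.
Total triples C(6,3) = 20, so cyclic triples = 20 − 15 = 5.

5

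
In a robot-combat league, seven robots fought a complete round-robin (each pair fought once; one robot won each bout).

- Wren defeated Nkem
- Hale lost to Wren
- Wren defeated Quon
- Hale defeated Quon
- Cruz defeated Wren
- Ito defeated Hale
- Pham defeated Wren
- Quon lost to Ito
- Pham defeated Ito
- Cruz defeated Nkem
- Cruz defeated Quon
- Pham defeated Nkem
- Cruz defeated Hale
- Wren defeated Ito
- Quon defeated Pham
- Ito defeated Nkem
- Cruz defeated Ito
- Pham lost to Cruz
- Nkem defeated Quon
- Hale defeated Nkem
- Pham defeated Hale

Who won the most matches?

Win totals: Ito 3, Nkem 1, Wren 4, Quon 1, Pham 4, Hale 2, Cruz 6.
Cruz leads with 6 wins (next highest: 4).

Cruz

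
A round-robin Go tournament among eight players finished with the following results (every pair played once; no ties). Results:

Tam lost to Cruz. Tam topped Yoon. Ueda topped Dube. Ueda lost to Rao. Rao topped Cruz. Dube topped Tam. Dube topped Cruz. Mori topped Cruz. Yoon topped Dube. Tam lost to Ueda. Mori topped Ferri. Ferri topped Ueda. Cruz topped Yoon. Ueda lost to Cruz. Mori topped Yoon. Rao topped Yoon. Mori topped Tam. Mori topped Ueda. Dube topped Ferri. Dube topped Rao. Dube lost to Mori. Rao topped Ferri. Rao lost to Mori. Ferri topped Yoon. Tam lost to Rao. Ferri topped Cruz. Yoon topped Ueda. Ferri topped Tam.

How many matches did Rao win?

Rao's results: beat Tam, Ferri, Cruz, Yoon, Ueda; lost to Dube, Mori.
That is 5 wins.

5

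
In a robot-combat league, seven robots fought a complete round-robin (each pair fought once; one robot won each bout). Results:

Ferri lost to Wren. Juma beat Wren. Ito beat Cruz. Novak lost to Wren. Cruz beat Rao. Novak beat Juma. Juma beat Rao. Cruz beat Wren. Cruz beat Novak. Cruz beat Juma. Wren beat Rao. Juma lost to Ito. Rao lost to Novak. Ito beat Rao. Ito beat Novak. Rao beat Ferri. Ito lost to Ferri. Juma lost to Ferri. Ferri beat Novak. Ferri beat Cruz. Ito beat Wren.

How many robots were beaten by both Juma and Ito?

Juma beat: Rao, Wren.
Ito beat: Rao, Novak, Juma, Wren, Cruz.
Both beat: Rao, Wren — 2.

2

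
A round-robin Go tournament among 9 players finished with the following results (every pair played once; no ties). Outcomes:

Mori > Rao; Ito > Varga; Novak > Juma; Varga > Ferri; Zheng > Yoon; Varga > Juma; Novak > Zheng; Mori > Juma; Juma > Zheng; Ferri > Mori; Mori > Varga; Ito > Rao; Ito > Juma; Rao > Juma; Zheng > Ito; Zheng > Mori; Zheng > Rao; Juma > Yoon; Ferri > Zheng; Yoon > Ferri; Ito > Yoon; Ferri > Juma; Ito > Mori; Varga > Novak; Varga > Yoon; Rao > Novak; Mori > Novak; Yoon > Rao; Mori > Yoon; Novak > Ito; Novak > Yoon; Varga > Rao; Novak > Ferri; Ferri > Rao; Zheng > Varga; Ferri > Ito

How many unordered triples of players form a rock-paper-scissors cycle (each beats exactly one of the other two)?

Win totals: Ito 5, Ferri 5, Zheng 5, Varga 5, Rao 2, Juma 2, Yoon 2, Novak 5, Mori 5.
A player with w wins dominates both others in C(w,2) triples; summing gives 10 + 10 + 10 + 10 + 1 + 1 + 1 + 10 + 10 = 63 transitive triples.
Total triples C(9,3) = 84, so cyclic triples = 84 − 63 = 21.

21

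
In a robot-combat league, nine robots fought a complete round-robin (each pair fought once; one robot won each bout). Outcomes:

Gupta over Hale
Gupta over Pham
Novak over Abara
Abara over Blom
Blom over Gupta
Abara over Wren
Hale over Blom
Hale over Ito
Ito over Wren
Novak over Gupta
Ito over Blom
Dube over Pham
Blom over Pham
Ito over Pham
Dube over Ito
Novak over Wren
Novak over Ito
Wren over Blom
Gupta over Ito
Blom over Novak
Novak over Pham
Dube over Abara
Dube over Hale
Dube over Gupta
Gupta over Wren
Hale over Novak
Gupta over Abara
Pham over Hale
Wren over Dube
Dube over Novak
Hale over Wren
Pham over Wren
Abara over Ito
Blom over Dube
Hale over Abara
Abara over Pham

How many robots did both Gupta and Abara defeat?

Gupta beat: Abara, Wren, Pham, Hale, Ito.
Abara beat: Blom, Wren, Pham, Ito.
Both beat: Wren, Pham, Ito — 3.

3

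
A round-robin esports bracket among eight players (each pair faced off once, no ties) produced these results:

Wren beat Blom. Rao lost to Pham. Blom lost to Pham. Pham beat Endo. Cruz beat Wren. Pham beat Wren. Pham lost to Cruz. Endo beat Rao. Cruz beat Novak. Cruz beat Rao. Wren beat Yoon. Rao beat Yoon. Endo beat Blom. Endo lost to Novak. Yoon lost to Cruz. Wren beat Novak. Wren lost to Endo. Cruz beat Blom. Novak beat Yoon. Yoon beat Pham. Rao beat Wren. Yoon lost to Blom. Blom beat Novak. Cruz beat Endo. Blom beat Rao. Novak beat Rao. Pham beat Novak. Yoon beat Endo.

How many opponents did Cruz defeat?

7

Cruz's results: beat Wren, Endo, Blom, Pham, Novak, Rao, Yoon; lost to no one.
That is 7 wins.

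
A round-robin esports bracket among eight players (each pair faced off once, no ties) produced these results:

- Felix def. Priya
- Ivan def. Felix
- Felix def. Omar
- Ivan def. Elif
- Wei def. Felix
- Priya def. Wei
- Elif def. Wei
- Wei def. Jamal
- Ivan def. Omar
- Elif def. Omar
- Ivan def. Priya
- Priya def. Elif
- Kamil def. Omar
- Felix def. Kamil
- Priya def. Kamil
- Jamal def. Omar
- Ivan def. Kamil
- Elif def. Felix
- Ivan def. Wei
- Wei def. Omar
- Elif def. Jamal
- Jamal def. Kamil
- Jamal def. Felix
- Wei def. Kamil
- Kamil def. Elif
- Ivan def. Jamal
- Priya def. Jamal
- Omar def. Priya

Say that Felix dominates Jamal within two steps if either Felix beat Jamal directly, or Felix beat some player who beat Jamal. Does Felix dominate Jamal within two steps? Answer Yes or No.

Felix did not beat Jamal directly.
Felix beat Kamil, Priya, Omar. Of those, Priya beat Jamal.

Yes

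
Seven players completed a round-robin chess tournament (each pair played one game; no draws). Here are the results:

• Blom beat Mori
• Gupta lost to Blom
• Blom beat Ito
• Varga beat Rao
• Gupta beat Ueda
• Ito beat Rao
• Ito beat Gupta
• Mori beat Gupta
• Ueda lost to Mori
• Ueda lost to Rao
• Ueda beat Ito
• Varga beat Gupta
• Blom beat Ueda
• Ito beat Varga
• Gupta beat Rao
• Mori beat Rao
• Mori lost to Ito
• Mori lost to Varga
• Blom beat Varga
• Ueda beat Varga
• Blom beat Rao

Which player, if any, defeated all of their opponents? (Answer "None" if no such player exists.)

Blom

Blom has 6 wins out of 6 opponents — a perfect record.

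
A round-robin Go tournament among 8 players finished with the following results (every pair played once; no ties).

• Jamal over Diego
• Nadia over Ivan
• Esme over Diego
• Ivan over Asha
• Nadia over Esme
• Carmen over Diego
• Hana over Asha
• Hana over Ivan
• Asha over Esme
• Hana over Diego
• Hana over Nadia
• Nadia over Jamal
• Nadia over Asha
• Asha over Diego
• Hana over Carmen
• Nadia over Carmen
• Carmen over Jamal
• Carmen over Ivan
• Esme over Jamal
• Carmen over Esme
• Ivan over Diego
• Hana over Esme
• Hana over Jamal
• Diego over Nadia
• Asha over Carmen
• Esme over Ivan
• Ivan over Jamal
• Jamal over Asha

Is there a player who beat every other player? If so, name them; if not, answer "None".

Hana

Hana has 7 wins out of 7 opponents — a perfect record.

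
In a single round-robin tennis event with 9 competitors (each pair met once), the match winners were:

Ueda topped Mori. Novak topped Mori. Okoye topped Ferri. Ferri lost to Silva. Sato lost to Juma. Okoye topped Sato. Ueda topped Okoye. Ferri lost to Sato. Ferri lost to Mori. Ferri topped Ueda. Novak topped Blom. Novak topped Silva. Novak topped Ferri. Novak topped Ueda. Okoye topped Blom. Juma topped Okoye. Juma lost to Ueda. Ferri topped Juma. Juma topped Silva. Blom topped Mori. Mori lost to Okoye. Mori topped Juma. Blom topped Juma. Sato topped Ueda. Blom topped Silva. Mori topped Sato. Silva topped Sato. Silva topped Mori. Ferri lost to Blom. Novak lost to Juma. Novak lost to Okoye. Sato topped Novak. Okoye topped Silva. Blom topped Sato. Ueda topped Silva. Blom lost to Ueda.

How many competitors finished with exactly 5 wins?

3

Win totals: Mori 3, Ferri 2, Sato 3, Novak 5, Ueda 5, Juma 4, Silva 3, Blom 5, Okoye 6.
Exactly 5: Novak, Ueda, Blom — 3 competitors.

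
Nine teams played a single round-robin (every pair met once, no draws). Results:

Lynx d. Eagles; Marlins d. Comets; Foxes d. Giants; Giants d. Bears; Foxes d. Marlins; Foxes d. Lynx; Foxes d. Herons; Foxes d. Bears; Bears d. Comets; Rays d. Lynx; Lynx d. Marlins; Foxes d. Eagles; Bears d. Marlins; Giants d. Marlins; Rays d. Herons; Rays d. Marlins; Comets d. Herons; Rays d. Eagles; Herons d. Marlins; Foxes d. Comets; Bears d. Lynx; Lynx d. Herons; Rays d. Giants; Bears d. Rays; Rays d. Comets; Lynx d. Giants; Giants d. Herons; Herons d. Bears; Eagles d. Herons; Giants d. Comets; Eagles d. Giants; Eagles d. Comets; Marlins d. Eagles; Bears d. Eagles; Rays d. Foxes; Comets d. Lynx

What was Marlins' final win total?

Marlins' results: beat Eagles, Comets; lost to Lynx, Herons, Giants, Foxes, Rays, Bears.
That is 2 wins.

2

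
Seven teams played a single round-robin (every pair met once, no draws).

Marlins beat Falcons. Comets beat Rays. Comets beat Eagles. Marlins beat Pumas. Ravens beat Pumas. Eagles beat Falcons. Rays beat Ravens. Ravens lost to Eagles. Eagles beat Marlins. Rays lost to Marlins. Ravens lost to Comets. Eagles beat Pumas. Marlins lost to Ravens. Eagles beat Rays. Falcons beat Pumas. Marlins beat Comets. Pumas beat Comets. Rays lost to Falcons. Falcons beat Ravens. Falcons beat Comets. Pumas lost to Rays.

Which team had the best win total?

Eagles

Win totals: Falcons 4, Pumas 1, Rays 2, Eagles 5, Marlins 4, Ravens 2, Comets 3.
Eagles leads with 5 wins (next highest: 4).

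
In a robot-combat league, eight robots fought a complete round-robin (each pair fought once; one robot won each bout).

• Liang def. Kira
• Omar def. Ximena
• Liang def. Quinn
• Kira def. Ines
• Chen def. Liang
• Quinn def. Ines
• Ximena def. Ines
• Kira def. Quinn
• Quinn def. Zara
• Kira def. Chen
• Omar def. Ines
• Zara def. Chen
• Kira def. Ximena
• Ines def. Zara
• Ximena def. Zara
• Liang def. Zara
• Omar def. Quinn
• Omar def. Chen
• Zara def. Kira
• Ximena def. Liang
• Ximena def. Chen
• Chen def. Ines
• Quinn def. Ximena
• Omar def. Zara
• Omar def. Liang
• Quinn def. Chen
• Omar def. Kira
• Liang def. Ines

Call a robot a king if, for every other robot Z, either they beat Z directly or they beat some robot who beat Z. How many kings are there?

Ines cannot reach Omar, Quinn, Ximena, Liang in two steps.
Omar reaches everyone (king).
Quinn cannot reach Omar in two steps.
Ximena cannot reach Omar in two steps.
Chen cannot reach Omar, Ximena in two steps.
Zara cannot reach Omar in two steps.
Liang cannot reach Omar in two steps.
Kira cannot reach Omar in two steps.
Kings: Omar — 1.

1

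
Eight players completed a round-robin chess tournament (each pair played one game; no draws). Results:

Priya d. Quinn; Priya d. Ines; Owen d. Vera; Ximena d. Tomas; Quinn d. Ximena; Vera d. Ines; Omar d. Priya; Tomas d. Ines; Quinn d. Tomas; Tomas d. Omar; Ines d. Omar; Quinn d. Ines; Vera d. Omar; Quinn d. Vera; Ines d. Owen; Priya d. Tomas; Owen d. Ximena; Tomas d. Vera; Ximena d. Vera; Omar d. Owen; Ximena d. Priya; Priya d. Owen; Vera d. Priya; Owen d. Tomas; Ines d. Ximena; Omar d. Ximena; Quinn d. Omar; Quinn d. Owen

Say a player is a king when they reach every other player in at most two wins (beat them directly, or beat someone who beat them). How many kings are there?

Omar reaches everyone (king).
Owen cannot reach Quinn in two steps.
Vera reaches everyone (king).
Quinn reaches everyone (king).
Tomas cannot reach Quinn in two steps.
Ximena reaches everyone (king).
Ines cannot reach Quinn in two steps.
Priya reaches everyone (king).
Kings: Omar, Vera, Quinn, Ximena, Priya — 5.

5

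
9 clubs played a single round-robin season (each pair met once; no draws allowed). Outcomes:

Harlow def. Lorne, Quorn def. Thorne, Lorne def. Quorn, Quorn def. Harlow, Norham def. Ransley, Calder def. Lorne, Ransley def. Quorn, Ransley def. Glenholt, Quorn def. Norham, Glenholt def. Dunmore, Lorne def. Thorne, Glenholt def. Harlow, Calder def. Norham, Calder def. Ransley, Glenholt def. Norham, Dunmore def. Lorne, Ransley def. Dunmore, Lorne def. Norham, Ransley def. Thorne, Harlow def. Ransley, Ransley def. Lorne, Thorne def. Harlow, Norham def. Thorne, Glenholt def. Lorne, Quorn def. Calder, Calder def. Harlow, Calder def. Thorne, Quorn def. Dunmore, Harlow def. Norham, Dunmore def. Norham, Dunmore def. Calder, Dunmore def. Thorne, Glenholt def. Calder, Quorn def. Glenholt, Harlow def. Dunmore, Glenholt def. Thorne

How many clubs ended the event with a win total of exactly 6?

Win totals: Quorn 6, Lorne 3, Norham 2, Dunmore 4, Glenholt 6, Thorne 1, Ransley 5, Harlow 4, Calder 5.
Exactly 6: Quorn, Glenholt — 2 clubs.

2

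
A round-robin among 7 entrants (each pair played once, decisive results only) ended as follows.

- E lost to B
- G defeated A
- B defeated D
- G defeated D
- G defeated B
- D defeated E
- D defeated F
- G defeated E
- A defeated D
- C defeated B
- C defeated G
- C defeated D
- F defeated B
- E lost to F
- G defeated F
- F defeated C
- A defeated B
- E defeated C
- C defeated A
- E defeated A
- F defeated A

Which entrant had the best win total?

G

Win totals: A 2, B 2, C 4, D 2, E 2, F 4, G 5.
G leads with 5 wins (next highest: 4).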